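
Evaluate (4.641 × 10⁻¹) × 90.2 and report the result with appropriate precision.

(4.641 × 10⁻¹) × 90.2 = 41.86182
Multiplication/division keeps the fewest significant figures: 4.641 × 10⁻¹ → 4 s.f., 90.2 → 3 s.f.; limit is 3.
Rounded to 3 significant figures: 41.9.

41.9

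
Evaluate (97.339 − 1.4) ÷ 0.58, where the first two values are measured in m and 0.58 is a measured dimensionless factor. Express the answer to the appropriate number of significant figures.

1.7 × 10^2 m

97.339 m − 1.4 m = 95.939 m; the difference is limited to 1 decimal place (3 s.f.).
Carrying full precision, 95.939 ÷ 0.58 = 165.412068966… m; 0.58 has 2 s.f., so the result keeps min(3, 2) = 2 s.f.
Rounded to 2 significant figures: 1.7 × 10^2 m.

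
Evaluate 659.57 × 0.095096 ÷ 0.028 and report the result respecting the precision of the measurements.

2.2 × 10³

659.57 × 0.095096 ÷ 0.028 = 2240.08816857…
Multiplication/division keeps the fewest significant figures: 659.57 → 5 s.f., 0.095096 → 5 s.f., 0.028 → 2 s.f.; limit is 2.
Rounded to 2 significant figures: 2.2 × 10³.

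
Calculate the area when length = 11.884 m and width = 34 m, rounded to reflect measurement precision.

area = 11.884 m × 34 m = 404.056 m².
11.884 has 5 significant figures; 34 has 2.
Division/multiplication keeps the fewest: 2 significant figures.
Rounded: 4.0 × 10² m².

4.0 × 10² m²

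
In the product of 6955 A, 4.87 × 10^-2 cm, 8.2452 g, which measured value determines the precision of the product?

6955 A → 4 s.f.; 4.87 × 10^-2 cm → 3 s.f.; 8.2452 g → 5 s.f.
The fewest is 3 significant figures, from 4.87 × 10^-2 cm.

4.87 × 10^-2 cm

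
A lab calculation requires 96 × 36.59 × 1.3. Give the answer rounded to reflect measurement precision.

96 × 36.59 × 1.3 = 4566.432
Multiplication/division keeps the fewest significant figures: 96 → 2 s.f., 36.59 → 4 s.f., 1.3 → 2 s.f.; limit is 2.
Rounded to 2 significant figures: 4.6 × 10³.

4.6 × 10³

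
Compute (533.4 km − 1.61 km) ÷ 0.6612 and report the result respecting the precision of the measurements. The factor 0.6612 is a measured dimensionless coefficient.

804.3 km

533.4 km − 1.61 km = 531.79 km; the difference is limited to 1 decimal place (4 s.f.).
Carrying full precision, 531.79 ÷ 0.6612 = 804.280096794… km; 0.6612 has 4 s.f., so the result keeps min(4, 4) = 4 s.f.
Rounded to 4 significant figures: 804.3 km.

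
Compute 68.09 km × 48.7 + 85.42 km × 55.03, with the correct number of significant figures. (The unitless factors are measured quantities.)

68.09 × 48.7 = 3315.983 → 3.32 × 10^3 km (3 s.f., last digit at the 10^1 place).
85.42 × 55.03 = 4700.6626 → 4701 km (4 s.f., last digit at the 10^0 place).
Sum: 8016.6456 km; keep the coarser place, 10^1.
Result: 8.02 × 10^3 km.

8.02 × 10^3 km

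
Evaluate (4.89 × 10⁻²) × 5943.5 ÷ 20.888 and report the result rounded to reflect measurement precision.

13.9

(4.89 × 10⁻²) × 5943.5 ÷ 20.888 = 13.9140726733…
Multiplication/division keeps the fewest significant figures: 4.89 × 10⁻² → 3 s.f., 5943.5 → 5 s.f., 20.888 → 5 s.f.; limit is 3.
Rounded to 3 significant figures: 13.9.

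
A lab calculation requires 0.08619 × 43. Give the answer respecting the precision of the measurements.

3.7

0.08619 × 43 = 3.70617
Multiplication/division keeps the fewest significant figures: 0.08619 → 4 s.f., 43 → 2 s.f.; limit is 2.
Rounded to 2 significant figures: 3.7.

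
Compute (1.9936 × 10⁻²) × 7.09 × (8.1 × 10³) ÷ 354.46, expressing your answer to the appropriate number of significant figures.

(1.9936 × 10⁻²) × 7.09 × (8.1 × 10³) ÷ 354.46 = 3.22999645658…
Multiplication/division keeps the fewest significant figures: 1.9936 × 10⁻² → 5 s.f., 7.09 → 3 s.f., 8.1 × 10³ → 2 s.f., 354.46 → 5 s.f.; limit is 2.
Rounded to 2 significant figures: 3.2.

3.2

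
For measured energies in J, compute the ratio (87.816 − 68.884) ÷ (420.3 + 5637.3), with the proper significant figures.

0.0031253

87.816 − 68.884 = 18.932, limited to 3 d.p. → 5 s.f.; 420.3 + 5637.3 = 6057.6, limited to 1 d.p. → 5 s.f.
Carrying full precision, 18.932 ÷ 6057.6 = 0.00312533016376…; keep min(5, 5) = 5 s.f.
Rounded to 5 significant figures: 0.0031253.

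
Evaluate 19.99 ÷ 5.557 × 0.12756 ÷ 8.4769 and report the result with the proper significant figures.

5.413 × 10⁻²

19.99 ÷ 5.557 × 0.12756 ÷ 8.4769 = 0.0541314733638…
Multiplication/division keeps the fewest significant figures: 19.99 → 4 s.f., 5.557 → 4 s.f., 0.12756 → 5 s.f., 8.4769 → 5 s.f.; limit is 4.
Rounded to 4 significant figures: 5.413 × 10⁻².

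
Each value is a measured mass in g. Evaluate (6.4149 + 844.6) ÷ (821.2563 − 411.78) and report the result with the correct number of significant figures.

6.4149 + 844.6 = 851.0149, limited to 1 d.p. → 4 s.f.; 821.2563 − 411.78 = 409.4763, limited to 2 d.p. → 5 s.f.
Carrying full precision, 851.0149 ÷ 409.4763 = 2.07830074659…; keep min(4, 5) = 4 s.f.
Rounded to 4 significant figures: 2.078.

2.078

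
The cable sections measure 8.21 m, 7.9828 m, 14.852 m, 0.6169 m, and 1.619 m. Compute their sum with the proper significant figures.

8.21 m + 7.9828 m + 14.852 m + 0.6169 m + 1.619 m = 33.2807 m.
Addition/subtraction keeps the fewest decimal places: 8.21 → 2 decimal places, 7.9828 → 4 decimal places, 14.852 → 3 decimal places, 0.6169 → 4 decimal places, 1.619 → 3 decimal places; limit is 2.
Rounded to 2 decimal places: 33.28 m.

33.28 m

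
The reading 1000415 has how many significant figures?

1000415: zeros between nonzero digits are significant.

7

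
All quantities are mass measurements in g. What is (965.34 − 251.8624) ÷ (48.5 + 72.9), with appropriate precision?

5.877

965.34 − 251.8624 = 713.4776, limited to 2 d.p. → 5 s.f.; 48.5 + 72.9 = 121.4, limited to 1 d.p. → 4 s.f.
Carrying full precision, 713.4776 ÷ 121.4 = 5.87708072488…; keep min(5, 4) = 4 s.f.
Rounded to 4 significant figures: 5.877.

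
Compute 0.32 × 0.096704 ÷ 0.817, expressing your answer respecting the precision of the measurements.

0.038

0.32 × 0.096704 ÷ 0.817 = 0.0378767197062…
Multiplication/division keeps the fewest significant figures: 0.32 → 2 s.f., 0.096704 → 5 s.f., 0.817 → 3 s.f.; limit is 2.
Rounded to 2 significant figures: 0.038.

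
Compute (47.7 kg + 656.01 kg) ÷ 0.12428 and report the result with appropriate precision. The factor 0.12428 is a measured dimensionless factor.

47.7 kg + 656.01 kg = 703.71 kg; the sum is limited to 1 decimal place (4 s.f.).
Carrying full precision, 703.71 ÷ 0.12428 = 5662.29481815… kg; 0.12428 has 5 s.f., so the result keeps min(4, 5) = 4 s.f.
Rounded to 4 significant figures: 5662 kg.

5662 kg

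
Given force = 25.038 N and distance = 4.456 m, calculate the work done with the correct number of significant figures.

work done = 25.038 N × 4.456 m = 111.569328 J.
25.038 has 5 significant figures; 4.456 has 4.
Division/multiplication keeps the fewest: 4 significant figures.
Rounded: 111.6 J.

111.6 J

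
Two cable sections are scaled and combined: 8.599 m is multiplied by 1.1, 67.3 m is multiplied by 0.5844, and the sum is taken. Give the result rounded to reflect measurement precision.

48.8 m

8.599 × 1.1 = 9.4589 → 9.5 m (2 s.f., last digit at the 10^-1 place).
67.3 × 0.5844 = 39.33012 → 39.3 m (3 s.f., last digit at the 10^-1 place).
Sum: 48.78902 m; keep the coarser place, 10^-1.
Result: 48.8 m.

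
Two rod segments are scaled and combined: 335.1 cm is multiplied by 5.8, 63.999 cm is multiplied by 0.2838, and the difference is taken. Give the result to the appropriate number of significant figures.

1.9 × 10³ cm

335.1 × 5.8 = 1943.58 → 1.9 × 10³ cm (2 s.f., last digit at the 10^2 place).
63.999 × 0.2838 = 18.1629162 → 18.16 cm (4 s.f., last digit at the 10^-2 place).
Difference: 1925.4170838 cm; keep the coarser place, 10^2.
Result: 1.9 × 10³ cm.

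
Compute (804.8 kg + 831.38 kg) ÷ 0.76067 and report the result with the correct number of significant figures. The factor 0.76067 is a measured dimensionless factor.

2151.0 kg

804.8 kg + 831.38 kg = 1636.18 kg; the sum is limited to 1 decimal place (5 s.f.).
Carrying full precision, 1636.18 ÷ 0.76067 = 2150.97216927… kg; 0.76067 has 5 s.f., so the result keeps min(5, 5) = 5 s.f.
Rounded to 5 significant figures: 2151.0 kg.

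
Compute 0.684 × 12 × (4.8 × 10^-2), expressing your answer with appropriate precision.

3.9 × 10^-1

0.684 × 12 × (4.8 × 10^-2) = 0.393984
Multiplication/division keeps the fewest significant figures: 0.684 → 3 s.f., 12 → 2 s.f., 4.8 × 10^-2 → 2 s.f.; limit is 2.
Rounded to 2 significant figures: 3.9 × 10^-1.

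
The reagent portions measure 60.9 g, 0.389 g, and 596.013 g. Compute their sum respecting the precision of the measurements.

657.3 g

60.9 g + 0.389 g + 596.013 g = 657.302 g.
Addition/subtraction keeps the fewest decimal places: 60.9 → 1 decimal place, 0.389 → 3 decimal places, 596.013 → 3 decimal places; limit is 1.
Rounded to 1 decimal place: 657.3 g.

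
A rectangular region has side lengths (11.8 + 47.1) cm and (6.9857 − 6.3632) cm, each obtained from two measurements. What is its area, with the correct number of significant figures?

11.8 + 47.1 = 58.9, limited to 1 d.p. → 3 s.f.; 6.9857 − 6.3632 = 0.6225, limited to 4 d.p. → 4 s.f.
Carrying full precision, 58.9 × 0.6225 = 36.66525; keep min(3, 4) = 3 s.f.
Rounded to 3 significant figures: 36.7 cm².

36.7 cm²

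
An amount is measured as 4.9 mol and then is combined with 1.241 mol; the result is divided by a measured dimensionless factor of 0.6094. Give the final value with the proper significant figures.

4.9 mol + 1.241 mol = 6.141 mol; the sum is limited to 1 decimal place (2 s.f.).
Carrying full precision, 6.141 ÷ 0.6094 = 10.077125041… mol; 0.6094 has 4 s.f., so the result keeps min(2, 4) = 2 s.f.
Rounded to 2 significant figures: 10. mol.

10. mol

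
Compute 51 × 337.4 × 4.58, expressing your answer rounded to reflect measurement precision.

7.9 × 10⁴

51 × 337.4 × 4.58 = 78809.892
Multiplication/division keeps the fewest significant figures: 51 → 2 s.f., 337.4 → 4 s.f., 4.58 → 3 s.f.; limit is 2.
Rounded to 2 significant figures: 7.9 × 10⁴.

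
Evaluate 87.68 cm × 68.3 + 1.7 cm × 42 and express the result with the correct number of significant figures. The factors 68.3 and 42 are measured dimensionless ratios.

6.06 × 10^3 cm

87.68 × 68.3 = 5988.544 → 5.99 × 10^3 cm (3 s.f., last digit at the 10^1 place).
1.7 × 42 = 71.4 → 71 cm (2 s.f., last digit at the 10^0 place).
Sum: 6059.944 cm; keep the coarser place, 10^1.
Result: 6.06 × 10^3 cm.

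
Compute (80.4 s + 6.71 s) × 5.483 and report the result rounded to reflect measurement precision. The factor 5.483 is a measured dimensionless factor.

478 s

80.4 s + 6.71 s = 87.11 s; the sum is limited to 1 decimal place (3 s.f.).
Carrying full precision, 87.11 × 5.483 = 477.62413 s; 5.483 has 4 s.f., so the result keeps min(3, 4) = 3 s.f.
Rounded to 3 significant figures: 478 s.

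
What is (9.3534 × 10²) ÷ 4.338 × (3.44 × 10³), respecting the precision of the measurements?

(9.3534 × 10²) ÷ 4.338 × (3.44 × 10³) = 741717.289073…
Multiplication/division keeps the fewest significant figures: 9.3534 × 10² → 5 s.f., 4.338 → 4 s.f., 3.44 × 10³ → 3 s.f.; limit is 3.
Rounded to 3 significant figures: 7.42 × 10⁵.

7.42 × 10⁵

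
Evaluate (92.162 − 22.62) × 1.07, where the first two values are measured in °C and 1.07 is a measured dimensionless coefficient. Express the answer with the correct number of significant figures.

74.4 °C

92.162 °C − 22.62 °C = 69.542 °C; the difference is limited to 2 decimal places (4 s.f.).
Carrying full precision, 69.542 × 1.07 = 74.40994 °C; 1.07 has 3 s.f., so the result keeps min(4, 3) = 3 s.f.
Rounded to 3 significant figures: 74.4 °C.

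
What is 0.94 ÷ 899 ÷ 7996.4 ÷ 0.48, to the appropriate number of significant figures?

2.7 × 10⁻⁷

0.94 ÷ 899 ÷ 7996.4 ÷ 0.48 = 2.72415875984 × 10^-7…
Multiplication/division keeps the fewest significant figures: 0.94 → 2 s.f., 899 → 3 s.f., 7996.4 → 5 s.f., 0.48 → 2 s.f.; limit is 2.
Rounded to 2 significant figures: 2.7 × 10⁻⁷.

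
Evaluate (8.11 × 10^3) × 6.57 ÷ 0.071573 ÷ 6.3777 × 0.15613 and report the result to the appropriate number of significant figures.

(8.11 × 10^3) × 6.57 ÷ 0.071573 ÷ 6.3777 × 0.15613 = 18224.6533203…
Multiplication/division keeps the fewest significant figures: 8.11 × 10^3 → 3 s.f., 6.57 → 3 s.f., 0.071573 → 5 s.f., 6.3777 → 5 s.f., 0.15613 → 5 s.f.; limit is 3.
Rounded to 3 significant figures: 1.82 × 10^4.

1.82 × 10^4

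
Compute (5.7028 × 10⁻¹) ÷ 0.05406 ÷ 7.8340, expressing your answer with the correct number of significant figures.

(5.7028 × 10⁻¹) ÷ 0.05406 ÷ 7.8340 = 1.3465687526…
Multiplication/division keeps the fewest significant figures: 5.7028 × 10⁻¹ → 5 s.f., 0.05406 → 4 s.f., 7.8340 → 5 s.f.; limit is 4.
Rounded to 4 significant figures: 1.347.

1.347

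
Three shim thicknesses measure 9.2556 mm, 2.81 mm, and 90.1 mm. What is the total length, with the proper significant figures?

102.2 mm

9.2556 mm + 2.81 mm + 90.1 mm = 102.1656 mm.
Addition/subtraction keeps the fewest decimal places: 9.2556 → 4 decimal places, 2.81 → 2 decimal places, 90.1 → 1 decimal place; limit is 1.
Rounded to 1 decimal place: 102.2 mm.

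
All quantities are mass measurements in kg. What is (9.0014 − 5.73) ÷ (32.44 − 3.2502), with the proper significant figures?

9.0014 − 5.73 = 3.2714, limited to 2 d.p. → 3 s.f.; 32.44 − 3.2502 = 29.1898, limited to 2 d.p. → 4 s.f.
Carrying full precision, 3.2714 ÷ 29.1898 = 0.112073395501…; keep min(3, 4) = 3 s.f.
Rounded to 3 significant figures: 0.112.

0.112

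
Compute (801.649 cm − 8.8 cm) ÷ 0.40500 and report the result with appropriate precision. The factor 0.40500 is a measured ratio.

801.649 cm − 8.8 cm = 792.849 cm; the difference is limited to 1 decimal place (4 s.f.).
Carrying full precision, 792.849 ÷ 0.40500 = 1957.65185185… cm; 0.40500 has 5 s.f., so the result keeps min(4, 5) = 4 s.f.
Rounded to 4 significant figures: 1958 cm.

1958 cm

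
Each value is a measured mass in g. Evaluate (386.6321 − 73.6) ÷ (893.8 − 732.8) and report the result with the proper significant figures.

1.944

386.6321 − 73.6 = 313.0321, limited to 1 d.p. → 4 s.f.; 893.8 − 732.8 = 161.0, limited to 1 d.p. → 4 s.f.
Carrying full precision, 313.0321 ÷ 161.0 = 1.94429875776…; keep min(4, 4) = 4 s.f.
Rounded to 4 significant figures: 1.944.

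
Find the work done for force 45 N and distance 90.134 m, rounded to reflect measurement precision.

4.1 × 10^3 J

work done = 45 N × 90.134 m = 4056.03 J.
45 has 2 significant figures; 90.134 has 5.
Division/multiplication keeps the fewest: 2 significant figures.
Rounded: 4.1 × 10^3 J.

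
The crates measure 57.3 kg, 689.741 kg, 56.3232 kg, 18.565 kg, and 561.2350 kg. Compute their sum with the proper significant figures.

1.3832 × 10³ kg

57.3 kg + 689.741 kg + 56.3232 kg + 18.565 kg + 561.2350 kg = 1383.1642 kg.
Addition/subtraction keeps the fewest decimal places: 57.3 → 1 decimal place, 689.741 → 3 decimal places, 56.3232 → 4 decimal places, 18.565 → 3 decimal places, 561.2350 → 4 decimal places; limit is 1.
Rounded to 1 decimal place: 1.3832 × 10³ kg.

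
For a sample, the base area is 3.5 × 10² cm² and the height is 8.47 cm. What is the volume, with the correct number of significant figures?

volume = 3.5 × 10² cm² × 8.47 cm = 2964.5 cm³.
3.5 × 10² has 2 significant figures; 8.47 has 3.
Division/multiplication keeps the fewest: 2 significant figures.
Rounded: 3.0 × 10³ cm³.

3.0 × 10³ cm³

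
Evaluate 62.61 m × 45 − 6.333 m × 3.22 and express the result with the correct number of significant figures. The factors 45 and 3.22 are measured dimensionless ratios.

62.61 × 45 = 2817.45 → 2.8 × 10^3 m (2 s.f., last digit at the 10^2 place).
6.333 × 3.22 = 20.39226 → 20.4 m (3 s.f., last digit at the 10^-1 place).
Difference: 2797.05774 m; keep the coarser place, 10^2.
Result: 2.8 × 10^3 m.

2.8 × 10^3 m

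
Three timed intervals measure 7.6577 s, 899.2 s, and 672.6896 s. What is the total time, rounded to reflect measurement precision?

7.6577 s + 899.2 s + 672.6896 s = 1579.5473 s.
Addition/subtraction keeps the fewest decimal places: 7.6577 → 4 decimal places, 899.2 → 1 decimal place, 672.6896 → 4 decimal places; limit is 1.
Rounded to 1 decimal place: 1579.5 s.

1579.5 s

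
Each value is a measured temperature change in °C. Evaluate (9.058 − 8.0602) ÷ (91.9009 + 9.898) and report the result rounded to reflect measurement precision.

0.00980

9.058 − 8.0602 = 0.9978, limited to 3 d.p. → 3 s.f.; 91.9009 + 9.898 = 101.7989, limited to 3 d.p. → 6 s.f.
Carrying full precision, 0.9978 ÷ 101.7989 = 0.00980167762127…; keep min(3, 6) = 3 s.f.
Rounded to 3 significant figures: 0.00980.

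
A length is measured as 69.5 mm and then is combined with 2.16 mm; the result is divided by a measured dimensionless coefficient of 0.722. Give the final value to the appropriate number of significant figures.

99.3 mm

69.5 mm + 2.16 mm = 71.66 mm; the sum is limited to 1 decimal place (3 s.f.).
Carrying full precision, 71.66 ÷ 0.722 = 99.2520775623… mm; 0.722 has 3 s.f., so the result keeps min(3, 3) = 3 s.f.
Rounded to 3 significant figures: 99.3 mm.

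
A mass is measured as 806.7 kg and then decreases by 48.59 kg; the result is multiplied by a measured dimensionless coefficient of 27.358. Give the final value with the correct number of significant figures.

2.074 × 10⁴ kg

806.7 kg − 48.59 kg = 758.11 kg; the difference is limited to 1 decimal place (4 s.f.).
Carrying full precision, 758.11 × 27.358 = 20740.37338 kg; 27.358 has 5 s.f., so the result keeps min(4, 5) = 4 s.f.
Rounded to 4 significant figures: 2.074 × 10⁴ kg.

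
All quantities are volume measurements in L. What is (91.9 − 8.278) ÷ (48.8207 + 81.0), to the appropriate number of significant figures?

0.644

91.9 − 8.278 = 83.622, limited to 1 d.p. → 3 s.f.; 48.8207 + 81.0 = 129.8207, limited to 1 d.p. → 4 s.f.
Carrying full precision, 83.622 ÷ 129.8207 = 0.644134564056…; keep min(3, 4) = 3 s.f.
Rounded to 3 significant figures: 0.644.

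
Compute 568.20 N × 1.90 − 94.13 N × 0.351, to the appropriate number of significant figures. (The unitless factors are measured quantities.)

1.05 × 10^3 N

568.20 × 1.90 = 1079.58 → 1.08 × 10^3 N (3 s.f., last digit at the 10^1 place).
94.13 × 0.351 = 33.03963 → 33.0 N (3 s.f., last digit at the 10^-1 place).
Difference: 1046.54037 N; keep the coarser place, 10^1.
Result: 1.05 × 10^3 N.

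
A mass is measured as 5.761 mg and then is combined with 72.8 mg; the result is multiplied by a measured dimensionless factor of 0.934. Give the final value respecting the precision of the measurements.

5.761 mg + 72.8 mg = 78.561 mg; the sum is limited to 1 decimal place (3 s.f.).
Carrying full precision, 78.561 × 0.934 = 73.375974 mg; 0.934 has 3 s.f., so the result keeps min(3, 3) = 3 s.f.
Rounded to 3 significant figures: 73.4 mg.

73.4 mg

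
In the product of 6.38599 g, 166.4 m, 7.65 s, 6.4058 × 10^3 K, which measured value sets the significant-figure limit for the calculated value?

6.38599 g → 6 s.f.; 166.4 m → 4 s.f.; 7.65 s → 3 s.f.; 6.4058 × 10^3 K → 5 s.f.
The fewest is 3 significant figures, from 7.65 s.

7.65 s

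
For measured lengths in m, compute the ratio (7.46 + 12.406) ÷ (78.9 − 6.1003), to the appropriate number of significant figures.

7.46 + 12.406 = 19.866, limited to 2 d.p. → 4 s.f.; 78.9 − 6.1003 = 72.7997, limited to 1 d.p. → 3 s.f.
Carrying full precision, 19.866 ÷ 72.7997 = 0.272885739914…; keep min(4, 3) = 3 s.f.
Rounded to 3 significant figures: 0.273.

0.273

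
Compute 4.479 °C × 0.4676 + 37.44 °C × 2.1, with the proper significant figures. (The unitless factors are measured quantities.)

81 °C

4.479 × 0.4676 = 2.0943804 → 2.094 °C (4 s.f., last digit at the 10^-3 place).
37.44 × 2.1 = 78.624 → 79 °C (2 s.f., last digit at the 10^0 place).
Sum: 80.7183804 °C; keep the coarser place, 10^0.
Result: 81 °C.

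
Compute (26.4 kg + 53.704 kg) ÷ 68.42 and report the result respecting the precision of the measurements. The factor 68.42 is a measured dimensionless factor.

1.17 kg

26.4 kg + 53.704 kg = 80.104 kg; the sum is limited to 1 decimal place (3 s.f.).
Carrying full precision, 80.104 ÷ 68.42 = 1.17076878106… kg; 68.42 has 4 s.f., so the result keeps min(3, 4) = 3 s.f.
Rounded to 3 significant figures: 1.17 kg.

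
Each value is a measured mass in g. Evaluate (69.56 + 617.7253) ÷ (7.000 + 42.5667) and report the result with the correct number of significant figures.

69.56 + 617.7253 = 687.2853, limited to 2 d.p. → 5 s.f.; 7.000 + 42.5667 = 49.5667, limited to 3 d.p. → 5 s.f.
Carrying full precision, 687.2853 ÷ 49.5667 = 13.8658676087…; keep min(5, 5) = 5 s.f.
Rounded to 5 significant figures: 13.866.

13.866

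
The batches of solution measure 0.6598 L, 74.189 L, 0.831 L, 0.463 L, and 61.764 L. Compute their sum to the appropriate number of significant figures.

0.6598 L + 74.189 L + 0.831 L + 0.463 L + 61.764 L = 137.9068 L.
Addition/subtraction keeps the fewest decimal places: 0.6598 → 4 decimal places, 74.189 → 3 decimal places, 0.831 → 3 decimal places, 0.463 → 3 decimal places, 61.764 → 3 decimal places; limit is 3.
Rounded to 3 decimal places: 137.907 L.

137.907 L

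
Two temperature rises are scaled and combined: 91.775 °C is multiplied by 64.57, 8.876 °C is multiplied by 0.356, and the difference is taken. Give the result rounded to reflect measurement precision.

5923 °C

91.775 × 64.57 = 5925.91175 → 5926 °C (4 s.f., last digit at the 10^0 place).
8.876 × 0.356 = 3.159856 → 3.16 °C (3 s.f., last digit at the 10^-2 place).
Difference: 5922.751894 °C; keep the coarser place, 10^0.
Result: 5923 °C.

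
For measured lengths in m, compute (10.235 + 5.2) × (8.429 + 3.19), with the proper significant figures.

10.235 + 5.2 = 15.435, limited to 1 d.p. → 3 s.f.; 8.429 + 3.19 = 11.619, limited to 2 d.p. → 4 s.f.
Carrying full precision, 15.435 × 11.619 = 179.339265; keep min(3, 4) = 3 s.f.
Rounded to 3 significant figures: 179 m².

179 m²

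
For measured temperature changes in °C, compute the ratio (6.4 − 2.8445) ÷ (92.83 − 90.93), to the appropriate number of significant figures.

1.9

6.4 − 2.8445 = 3.5555, limited to 1 d.p. → 2 s.f.; 92.83 − 90.93 = 1.90, limited to 2 d.p. → 3 s.f.
Carrying full precision, 3.5555 ÷ 1.90 = 1.87131578947…; keep min(2, 3) = 2 s.f.
Rounded to 2 significant figures: 1.9.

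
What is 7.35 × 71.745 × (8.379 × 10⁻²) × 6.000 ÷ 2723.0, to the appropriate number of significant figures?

7.35 × 71.745 × (8.379 × 10⁻²) × 6.000 ÷ 2723.0 = 0.0973587027378…
Multiplication/division keeps the fewest significant figures: 7.35 → 3 s.f., 71.745 → 5 s.f., 8.379 × 10⁻² → 4 s.f., 6.000 → 4 s.f., 2723.0 → 5 s.f.; limit is 3.
Rounded to 3 significant figures: 0.0974.

0.0974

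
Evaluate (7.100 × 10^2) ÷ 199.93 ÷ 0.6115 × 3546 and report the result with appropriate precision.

(7.100 × 10^2) ÷ 199.93 ÷ 0.6115 × 3546 = 20593.1438227…
Multiplication/division keeps the fewest significant figures: 7.100 × 10^2 → 4 s.f., 199.93 → 5 s.f., 0.6115 → 4 s.f., 3546 → 4 s.f.; limit is 4.
Rounded to 4 significant figures: 2.059 × 10^4.

2.059 × 10^4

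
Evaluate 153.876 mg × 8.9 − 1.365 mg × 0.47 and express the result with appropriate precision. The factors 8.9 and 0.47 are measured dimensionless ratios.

153.876 × 8.9 = 1369.4964 → 1.4 × 10³ mg (2 s.f., last digit at the 10^2 place).
1.365 × 0.47 = 0.64155 → 0.64 mg (2 s.f., last digit at the 10^-2 place).
Difference: 1368.85485 mg; keep the coarser place, 10^2.
Result: 1.4 × 10³ mg.

1.4 × 10³ mg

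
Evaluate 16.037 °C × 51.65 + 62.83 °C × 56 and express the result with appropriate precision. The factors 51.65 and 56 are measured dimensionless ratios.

4.3 × 10³ °C

16.037 × 51.65 = 828.31105 → 828.3 °C (4 s.f., last digit at the 10^-1 place).
62.83 × 56 = 3518.48 → 3.5 × 10³ °C (2 s.f., last digit at the 10^2 place).
Sum: 4346.79105 °C; keep the coarser place, 10^2.
Result: 4.3 × 10³ °C.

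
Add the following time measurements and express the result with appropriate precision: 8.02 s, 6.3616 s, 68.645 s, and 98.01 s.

8.02 s + 6.3616 s + 68.645 s + 98.01 s = 181.0366 s.
Addition/subtraction keeps the fewest decimal places: 8.02 → 2 decimal places, 6.3616 → 4 decimal places, 68.645 → 3 decimal places, 98.01 → 2 decimal places; limit is 2.
Rounded to 2 decimal places: 181.04 s.

181.04 s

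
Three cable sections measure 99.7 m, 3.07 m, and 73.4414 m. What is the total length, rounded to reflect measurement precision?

176.2 m

99.7 m + 3.07 m + 73.4414 m = 176.2114 m.
Addition/subtraction keeps the fewest decimal places: 99.7 → 1 decimal place, 3.07 → 2 decimal places, 73.4414 → 4 decimal places; limit is 1.
Rounded to 1 decimal place: 176.2 m.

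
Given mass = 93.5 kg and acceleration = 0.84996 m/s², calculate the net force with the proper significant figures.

net force = 93.5 kg × 0.84996 m/s² = 79.47126 N.
93.5 has 3 significant figures; 0.84996 has 5.
Division/multiplication keeps the fewest: 3 significant figures.
Rounded: 79.5 N.

79.5 N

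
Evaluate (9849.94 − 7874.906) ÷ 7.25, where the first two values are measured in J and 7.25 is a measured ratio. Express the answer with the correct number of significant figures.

272 J

9849.94 J − 7874.906 J = 1975.034 J; the difference is limited to 2 decimal places (6 s.f.).
Carrying full precision, 1975.034 ÷ 7.25 = 272.418482759… J; 7.25 has 3 s.f., so the result keeps min(6, 3) = 3 s.f.
Rounded to 3 significant figures: 272 J.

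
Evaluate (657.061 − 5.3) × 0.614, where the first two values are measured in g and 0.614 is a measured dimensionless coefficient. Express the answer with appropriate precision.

657.061 g − 5.3 g = 651.761 g; the difference is limited to 1 decimal place (4 s.f.).
Carrying full precision, 651.761 × 0.614 = 400.181254 g; 0.614 has 3 s.f., so the result keeps min(4, 3) = 3 s.f.
Rounded to 3 significant figures: 400. g.

400. g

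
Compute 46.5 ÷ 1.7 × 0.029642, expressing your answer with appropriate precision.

0.81

46.5 ÷ 1.7 × 0.029642 = 0.810795882353…
Multiplication/division keeps the fewest significant figures: 46.5 → 3 s.f., 1.7 → 2 s.f., 0.029642 → 5 s.f.; limit is 2.
Rounded to 2 significant figures: 0.81.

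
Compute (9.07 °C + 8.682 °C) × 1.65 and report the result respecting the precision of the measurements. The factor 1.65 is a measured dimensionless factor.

9.07 °C + 8.682 °C = 17.752 °C; the sum is limited to 2 decimal places (4 s.f.).
Carrying full precision, 17.752 × 1.65 = 29.2908 °C; 1.65 has 3 s.f., so the result keeps min(4, 3) = 3 s.f.
Rounded to 3 significant figures: 29.3 °C.

29.3 °C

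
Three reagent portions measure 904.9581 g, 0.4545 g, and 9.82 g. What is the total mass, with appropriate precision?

904.9581 g + 0.4545 g + 9.82 g = 915.2326 g.
Addition/subtraction keeps the fewest decimal places: 904.9581 → 4 decimal places, 0.4545 → 4 decimal places, 9.82 → 2 decimal places; limit is 2.
Rounded to 2 decimal places: 915.23 g.

915.23 g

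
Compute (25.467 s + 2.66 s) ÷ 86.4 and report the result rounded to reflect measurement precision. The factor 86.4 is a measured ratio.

0.326 s

25.467 s + 2.66 s = 28.127 s; the sum is limited to 2 decimal places (4 s.f.).
Carrying full precision, 28.127 ÷ 86.4 = 0.325543981481… s; 86.4 has 3 s.f., so the result keeps min(4, 3) = 3 s.f.
Rounded to 3 significant figures: 0.326 s.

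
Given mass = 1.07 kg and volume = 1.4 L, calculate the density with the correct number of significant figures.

0.76 kg/L

density = 1.07 kg ÷ 1.4 L = 0.764285714286… kg/L.
1.07 has 3 significant figures; 1.4 has 2.
Division/multiplication keeps the fewest: 2 significant figures.
Rounded: 0.76 kg/L.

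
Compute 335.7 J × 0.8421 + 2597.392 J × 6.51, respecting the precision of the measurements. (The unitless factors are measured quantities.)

1.72 × 10^4 J

335.7 × 0.8421 = 282.69297 → 282.7 J (4 s.f., last digit at the 10^-1 place).
2597.392 × 6.51 = 16909.02192 → 1.69 × 10^4 J (3 s.f., last digit at the 10^2 place).
Sum: 17191.71489 J; keep the coarser place, 10^2.
Result: 1.72 × 10^4 J.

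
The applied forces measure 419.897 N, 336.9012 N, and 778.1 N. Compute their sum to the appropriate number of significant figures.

419.897 N + 336.9012 N + 778.1 N = 1534.8982 N.
Addition/subtraction keeps the fewest decimal places: 419.897 → 3 decimal places, 336.9012 → 4 decimal places, 778.1 → 1 decimal place; limit is 1.
Rounded to 1 decimal place: 1534.9 N.

1534.9 N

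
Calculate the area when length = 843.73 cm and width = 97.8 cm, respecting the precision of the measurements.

8.25 × 10⁴ cm²

area = 843.73 cm × 97.8 cm = 82516.794 cm².
843.73 has 5 significant figures; 97.8 has 3.
Division/multiplication keeps the fewest: 3 significant figures.
Rounded: 8.25 × 10⁴ cm².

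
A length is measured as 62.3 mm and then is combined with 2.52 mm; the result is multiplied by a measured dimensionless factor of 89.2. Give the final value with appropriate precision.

5.78 × 10^3 mm

62.3 mm + 2.52 mm = 64.82 mm; the sum is limited to 1 decimal place (3 s.f.).
Carrying full precision, 64.82 × 89.2 = 5781.944 mm; 89.2 has 3 s.f., so the result keeps min(3, 3) = 3 s.f.
Rounded to 3 significant figures: 5.78 × 10^3 mm.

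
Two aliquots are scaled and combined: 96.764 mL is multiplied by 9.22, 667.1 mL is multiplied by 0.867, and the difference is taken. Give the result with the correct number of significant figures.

314 mL

96.764 × 9.22 = 892.16408 → 892 mL (3 s.f., last digit at the 10^0 place).
667.1 × 0.867 = 578.3757 → 578 mL (3 s.f., last digit at the 10^0 place).
Difference: 313.78838 mL; keep the coarser place, 10^0.
Result: 314 mL.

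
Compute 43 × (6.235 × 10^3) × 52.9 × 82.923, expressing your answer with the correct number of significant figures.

1.2 × 10^9

43 × (6.235 × 10^3) × 52.9 × 82.923 = 1.1760765514 × 10^9…
Multiplication/division keeps the fewest significant figures: 43 → 2 s.f., 6.235 × 10^3 → 4 s.f., 52.9 → 3 s.f., 82.923 → 5 s.f.; limit is 2.
Rounded to 2 significant figures: 1.2 × 10^9.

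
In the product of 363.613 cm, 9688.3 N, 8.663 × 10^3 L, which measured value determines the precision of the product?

363.613 cm → 6 s.f.; 9688.3 N → 5 s.f.; 8.663 × 10^3 L → 4 s.f.
The fewest is 4 significant figures, from 8.663 × 10^3 L.

8.663 × 10^3 L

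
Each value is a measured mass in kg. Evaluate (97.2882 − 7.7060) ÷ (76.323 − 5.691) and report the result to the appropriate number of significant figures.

97.2882 − 7.7060 = 89.5822, limited to 4 d.p. → 6 s.f.; 76.323 − 5.691 = 70.632, limited to 3 d.p. → 5 s.f.
Carrying full precision, 89.5822 ÷ 70.632 = 1.26829482388…; keep min(6, 5) = 5 s.f.
Rounded to 5 significant figures: 1.2683.

1.2683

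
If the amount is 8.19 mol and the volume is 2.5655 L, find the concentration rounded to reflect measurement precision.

3.19 mol/L

concentration = 8.19 mol ÷ 2.5655 L = 3.19236016371… mol/L.
8.19 has 3 significant figures; 2.5655 has 5.
Division/multiplication keeps the fewest: 3 significant figures.
Rounded: 3.19 mol/L.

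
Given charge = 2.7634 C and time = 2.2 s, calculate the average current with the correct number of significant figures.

average current = 2.7634 C ÷ 2.2 s = 1.25609090909… A.
2.7634 has 5 significant figures; 2.2 has 2.
Division/multiplication keeps the fewest: 2 significant figures.
Rounded: 1.3 A.

1.3 A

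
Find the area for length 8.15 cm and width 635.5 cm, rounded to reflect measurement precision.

5.18 × 10^3 cm²

area = 8.15 cm × 635.5 cm = 5179.325 cm².
8.15 has 3 significant figures; 635.5 has 4.
Division/multiplication keeps the fewest: 3 significant figures.
Rounded: 5.18 × 10^3 cm².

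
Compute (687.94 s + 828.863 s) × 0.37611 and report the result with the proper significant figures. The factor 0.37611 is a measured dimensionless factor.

687.94 s + 828.863 s = 1516.803 s; the sum is limited to 2 decimal places (6 s.f.).
Carrying full precision, 1516.803 × 0.37611 = 570.48477633 s; 0.37611 has 5 s.f., so the result keeps min(6, 5) = 5 s.f.
Rounded to 5 significant figures: 570.48 s.

570.48 s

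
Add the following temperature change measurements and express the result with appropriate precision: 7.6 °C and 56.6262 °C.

64.2 °C

7.6 °C + 56.6262 °C = 64.2262 °C.
Addition/subtraction keeps the fewest decimal places: 7.6 → 1 decimal place, 56.6262 → 4 decimal places; limit is 1.
Rounded to 1 decimal place: 64.2 °C.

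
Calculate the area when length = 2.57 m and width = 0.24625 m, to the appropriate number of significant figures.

area = 2.57 m × 0.24625 m = 0.6328625 m².
2.57 has 3 significant figures; 0.24625 has 5.
Division/multiplication keeps the fewest: 3 significant figures.
Rounded: 0.633 m².

0.633 m²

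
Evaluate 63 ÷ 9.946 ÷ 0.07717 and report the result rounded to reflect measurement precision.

63 ÷ 9.946 ÷ 0.07717 = 82.0811805807…
Multiplication/division keeps the fewest significant figures: 63 → 2 s.f., 9.946 → 4 s.f., 0.07717 → 4 s.f.; limit is 2.
Rounded to 2 significant figures: 82.

82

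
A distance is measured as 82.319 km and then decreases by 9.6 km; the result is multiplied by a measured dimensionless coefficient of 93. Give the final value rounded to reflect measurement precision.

6.8 × 10³ km

82.319 km − 9.6 km = 72.719 km; the difference is limited to 1 decimal place (3 s.f.).
Carrying full precision, 72.719 × 93 = 6762.867 km; 93 has 2 s.f., so the result keeps min(3, 2) = 2 s.f.
Rounded to 2 significant figures: 6.8 × 10³ km.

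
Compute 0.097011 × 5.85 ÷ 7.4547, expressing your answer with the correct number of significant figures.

0.097011 × 5.85 ÷ 7.4547 = 0.0761283955089…
Multiplication/division keeps the fewest significant figures: 0.097011 → 5 s.f., 5.85 → 3 s.f., 7.4547 → 5 s.f.; limit is 3.
Rounded to 3 significant figures: 0.0761.

0.0761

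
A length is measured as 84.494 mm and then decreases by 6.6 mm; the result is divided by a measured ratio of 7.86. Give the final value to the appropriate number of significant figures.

9.91 mm

84.494 mm − 6.6 mm = 77.894 mm; the difference is limited to 1 decimal place (3 s.f.).
Carrying full precision, 77.894 ÷ 7.86 = 9.91017811705… mm; 7.86 has 3 s.f., so the result keeps min(3, 3) = 3 s.f.
Rounded to 3 significant figures: 9.91 mm.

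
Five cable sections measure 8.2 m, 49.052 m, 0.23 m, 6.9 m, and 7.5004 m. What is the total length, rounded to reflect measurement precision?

71.9 m

8.2 m + 49.052 m + 0.23 m + 6.9 m + 7.5004 m = 71.8824 m.
Addition/subtraction keeps the fewest decimal places: 8.2 → 1 decimal place, 49.052 → 3 decimal places, 0.23 → 2 decimal places, 6.9 → 1 decimal place, 7.5004 → 4 decimal places; limit is 1.
Rounded to 1 decimal place: 71.9 m.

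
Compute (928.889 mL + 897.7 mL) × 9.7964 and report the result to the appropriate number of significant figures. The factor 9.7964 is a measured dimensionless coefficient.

928.889 mL + 897.7 mL = 1826.589 mL; the sum is limited to 1 decimal place (5 s.f.).
Carrying full precision, 1826.589 × 9.7964 = 17893.9964796 mL; 9.7964 has 5 s.f., so the result keeps min(5, 5) = 5 s.f.
Rounded to 5 significant figures: 17894 mL.

17894 mL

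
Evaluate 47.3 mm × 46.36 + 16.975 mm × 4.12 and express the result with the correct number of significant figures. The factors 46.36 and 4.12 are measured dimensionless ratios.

2.26 × 10³ mm

47.3 × 46.36 = 2192.828 → 2.19 × 10³ mm (3 s.f., last digit at the 10^1 place).
16.975 × 4.12 = 69.937 → 69.9 mm (3 s.f., last digit at the 10^-1 place).
Sum: 2262.765 mm; keep the coarser place, 10^1.
Result: 2.26 × 10³ mm.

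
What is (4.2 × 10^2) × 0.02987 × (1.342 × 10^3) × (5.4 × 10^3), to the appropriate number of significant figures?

(4.2 × 10^2) × 0.02987 × (1.342 × 10^3) × (5.4 × 10^3) = 90914004.72
Multiplication/division keeps the fewest significant figures: 4.2 × 10^2 → 2 s.f., 0.02987 → 4 s.f., 1.342 × 10^3 → 4 s.f., 5.4 × 10^3 → 2 s.f.; limit is 2.
Rounded to 2 significant figures: 9.1 × 10^7.

9.1 × 10^7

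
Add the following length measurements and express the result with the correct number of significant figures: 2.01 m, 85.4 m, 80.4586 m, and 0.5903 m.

2.01 m + 85.4 m + 80.4586 m + 0.5903 m = 168.4589 m.
Addition/subtraction keeps the fewest decimal places: 2.01 → 2 decimal places, 85.4 → 1 decimal place, 80.4586 → 4 decimal places, 0.5903 → 4 decimal places; limit is 1.
Rounded to 1 decimal place: 168.5 m.

168.5 m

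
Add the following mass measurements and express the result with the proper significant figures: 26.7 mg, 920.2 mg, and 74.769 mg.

26.7 mg + 920.2 mg + 74.769 mg = 1021.669 mg.
Addition/subtraction keeps the fewest decimal places: 26.7 → 1 decimal place, 920.2 → 1 decimal place, 74.769 → 3 decimal places; limit is 1.
Rounded to 1 decimal place: 1021.7 mg.

1021.7 mg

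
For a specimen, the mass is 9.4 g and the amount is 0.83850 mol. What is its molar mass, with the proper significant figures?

molar mass = 9.4 g ÷ 0.83850 mol = 11.2104949314… g/mol.
9.4 has 2 significant figures; 0.83850 has 5.
Division/multiplication keeps the fewest: 2 significant figures.
Rounded: 11 g/mol.

11 g/mol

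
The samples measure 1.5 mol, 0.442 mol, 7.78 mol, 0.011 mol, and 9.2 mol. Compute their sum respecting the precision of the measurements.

1.5 mol + 0.442 mol + 7.78 mol + 0.011 mol + 9.2 mol = 18.933 mol.
Addition/subtraction keeps the fewest decimal places: 1.5 → 1 decimal place, 0.442 → 3 decimal places, 7.78 → 2 decimal places, 0.011 → 3 decimal places, 9.2 → 1 decimal place; limit is 1.
Rounded to 1 decimal place: 18.9 mol.

18.9 mol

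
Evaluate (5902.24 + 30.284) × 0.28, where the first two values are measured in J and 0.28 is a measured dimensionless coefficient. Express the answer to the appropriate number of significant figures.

5902.24 J + 30.284 J = 5932.524 J; the sum is limited to 2 decimal places (6 s.f.).
Carrying full precision, 5932.524 × 0.28 = 1661.10672 J; 0.28 has 2 s.f., so the result keeps min(6, 2) = 2 s.f.
Rounded to 2 significant figures: 1.7 × 10^3 J.

1.7 × 10^3 J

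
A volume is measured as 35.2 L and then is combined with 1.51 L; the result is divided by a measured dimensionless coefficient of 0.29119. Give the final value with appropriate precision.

126 L

35.2 L + 1.51 L = 36.71 L; the sum is limited to 1 decimal place (3 s.f.).
Carrying full precision, 36.71 ÷ 0.29119 = 126.068889728… L; 0.29119 has 5 s.f., so the result keeps min(3, 5) = 3 s.f.
Rounded to 3 significant figures: 126 L.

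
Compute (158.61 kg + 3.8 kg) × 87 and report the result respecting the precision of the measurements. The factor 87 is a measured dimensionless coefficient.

158.61 kg + 3.8 kg = 162.41 kg; the sum is limited to 1 decimal place (4 s.f.).
Carrying full precision, 162.41 × 87 = 14129.67 kg; 87 has 2 s.f., so the result keeps min(4, 2) = 2 s.f.
Rounded to 2 significant figures: 1.4 × 10^4 kg.

1.4 × 10^4 kg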